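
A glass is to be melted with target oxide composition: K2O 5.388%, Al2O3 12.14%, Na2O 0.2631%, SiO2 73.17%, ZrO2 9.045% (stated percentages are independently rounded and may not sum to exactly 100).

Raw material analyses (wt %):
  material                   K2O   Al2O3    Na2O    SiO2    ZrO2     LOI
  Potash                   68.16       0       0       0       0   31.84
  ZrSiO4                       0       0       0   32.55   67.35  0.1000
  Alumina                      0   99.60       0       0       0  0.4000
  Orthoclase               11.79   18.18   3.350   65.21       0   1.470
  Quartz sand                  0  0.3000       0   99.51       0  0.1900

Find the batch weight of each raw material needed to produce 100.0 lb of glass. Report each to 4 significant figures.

Batch per 100.0 lb glass:
  Potash: 6.546 lb
  ZrSiO4: 13.43 lb
  Alumina: 10.56 lb
  Orthoclase: 7.854 lb
  Quartz sand: 63.99 lb
Total batch = 102.4 lb; LOI loss = 2.377 lb; yield = 97.68%

Intermediates are displayed, rounded to 4 significant digits, as written — all internal work maintains full precision through every step. Every reported number receives exactly one rounding; the derived quantities (the five compositions, ignition loss, glass mass, the yield, the totals) are carried using the weight values for 100.0 lb of glass at full precision as they appear in either problem or answer.
Target oxide masses per 100.0 lb glass:
  K2O: 5.388% × 100.0 = 5.388 lb
  Al2O3: 12.14% × 100.0 = 12.14 lb
  Na2O: 0.2631% × 100.0 = 0.2631 lb
  SiO2: 73.17% × 100.0 = 73.17 lb
  ZrO2: 9.045% × 100.0 = 9.045 lb
Checking each oxide sum working from each reported weight, against the basis in use (every target is met by its sum up to rounding of the answer):
  K2O: 6.546·0.6816 + 7.854·0.1179 = 5.388 lb (target 5.388 lb)
  Al2O3: 10.56·0.9960 + 7.854·0.1818 + 63.99·0.003000 = 12.14 lb (target 12.14 lb)
  Na2O: 7.854·0.03350 = 0.2631 lb (target 0.2631 lb)
  SiO2: 13.43·0.3255 + 7.854·0.6521 + 63.99·0.9951 = 73.17 lb (target 73.17 lb)
  ZrO2: 13.43·0.6735 = 9.045 lb (target 9.045 lb)
Glass mass check: batch Σ − ignition loss = 100.0 lb (oxide target masses add up to 100.0 lb; the stated basis being 100.0 lb — any gap is answer rounding).
Adding the batch up: Σ batch = 102.4 lb; LOI removed, Σ of batch·LOI: 2.377 lb; as yield: glass ÷ batch → 97.68%.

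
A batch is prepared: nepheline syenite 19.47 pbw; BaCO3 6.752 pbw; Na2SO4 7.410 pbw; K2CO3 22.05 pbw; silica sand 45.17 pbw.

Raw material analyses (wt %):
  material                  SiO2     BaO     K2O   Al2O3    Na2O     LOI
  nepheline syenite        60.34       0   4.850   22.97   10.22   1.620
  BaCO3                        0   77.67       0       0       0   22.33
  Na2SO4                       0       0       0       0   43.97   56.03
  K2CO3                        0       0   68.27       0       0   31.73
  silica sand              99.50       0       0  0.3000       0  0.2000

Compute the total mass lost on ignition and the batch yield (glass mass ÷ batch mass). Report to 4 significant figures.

LOI loss = 13.06 pbw; glass = 87.79 pbw; yield = 87.05%

Rounding to 4 significant figures extends to every intermediate as displayed — every computation holds exact precision at all times; every reported result carries a single rounding; the derived quantities (ignition loss, net glass mass, the five compositions, the yield, the totals) are recomputed from the weighed amounts for 87.79 pbw of glass in full precision, exactly as shown in the problem or answer text.
Each material's LOI contribution:
  nepheline syenite: 19.47 × 0.01620 = 0.3154 pbw
  BaCO3: 6.752 × 0.2233 = 1.508 pbw
  Na2SO4: 7.410 × 0.5603 = 4.152 pbw
  K2CO3: 22.05 × 0.3173 = 6.996 pbw
  silica sand: 45.17 × 0.002000 = 0.09034 pbw
Total LOI = 13.06 pbw
Glass = batch − LOI = 100.9 − 13.06 = 87.79 pbw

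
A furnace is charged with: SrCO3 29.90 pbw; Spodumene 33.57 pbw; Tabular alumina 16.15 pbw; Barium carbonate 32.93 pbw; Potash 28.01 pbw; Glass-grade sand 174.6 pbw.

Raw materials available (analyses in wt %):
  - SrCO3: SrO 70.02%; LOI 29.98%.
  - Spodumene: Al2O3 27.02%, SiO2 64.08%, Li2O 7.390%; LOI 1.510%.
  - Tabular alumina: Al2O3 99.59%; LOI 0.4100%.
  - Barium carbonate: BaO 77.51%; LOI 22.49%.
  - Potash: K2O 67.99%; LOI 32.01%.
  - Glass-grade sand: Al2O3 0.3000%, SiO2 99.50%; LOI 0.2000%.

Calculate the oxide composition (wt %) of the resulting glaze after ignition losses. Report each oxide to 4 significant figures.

Glass mass = 288.9 pbw (batch 315.2 − LOI 26.26).
Composition: Al2O3 8.888%, K2O 6.592%, SiO2 67.58%, BaO 8.835%, Li2O 0.8587%, SrO 7.247%

Exact precision is carried throughout. Intermediates are printed (rounded to four significant figures) in the working; a single rounding yields each reported number. All derived quantities, including glass mass, ignition loss, the yield, six oxide percentages, totals, are computed using the weight values for 288.9 pbw of glass in exact precision as quoted within the problem or answer text.
Oxide-by-oxide delivered mass:
  Al2O3: 33.57·0.2702 + 16.15·0.9959 + 174.6·0.003000 = 25.68 pbw
  K2O: 28.01·0.6799 = 19.04 pbw
  SiO2: 33.57·0.6408 + 174.6·0.9950 = 195.2 pbw
  BaO: 32.93·0.7751 = 25.52 pbw
  Li2O: 33.57·0.07390 = 2.481 pbw
  SrO: 29.90·0.7002 = 20.94 pbw
LOI: 29.90·0.2998 + 33.57·0.01510 + 16.15·0.004100 + 32.93·0.2249 + 28.01·0.3201 + 174.6·0.002000 = 26.26 pbw
batch − LOI leaves glass = 315.2 − 26.26 = 288.9 pbw (equal to the oxide-mass sum)
wt % = oxide mass / glass mass × 100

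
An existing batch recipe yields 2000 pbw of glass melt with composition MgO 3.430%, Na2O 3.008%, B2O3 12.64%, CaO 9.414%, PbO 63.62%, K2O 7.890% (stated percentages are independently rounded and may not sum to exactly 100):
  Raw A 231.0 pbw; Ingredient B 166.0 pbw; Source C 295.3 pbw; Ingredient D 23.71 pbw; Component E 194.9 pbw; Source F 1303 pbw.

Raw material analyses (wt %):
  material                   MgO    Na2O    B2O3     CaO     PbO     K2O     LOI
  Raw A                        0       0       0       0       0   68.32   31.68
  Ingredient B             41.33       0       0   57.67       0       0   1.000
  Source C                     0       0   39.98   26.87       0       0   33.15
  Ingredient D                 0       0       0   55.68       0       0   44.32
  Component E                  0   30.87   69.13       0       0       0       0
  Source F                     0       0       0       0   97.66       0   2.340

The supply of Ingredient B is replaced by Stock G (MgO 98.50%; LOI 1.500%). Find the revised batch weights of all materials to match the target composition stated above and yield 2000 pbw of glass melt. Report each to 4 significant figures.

Revised batch per 2000 pbw glass melt:
  Raw A: 231.0 pbw
  Stock G: 69.64 pbw
  Source C: 295.3 pbw
  Ingredient D: 195.6 pbw
  Component E: 194.9 pbw
  Source F: 1303 pbw
Total batch = 2289 pbw; LOI loss = 289.3 pbw

In-progress results appear rounded to 4 significant digits alongside each step; the whole derivation runs at full float precision throughout. A single rounding yields each reported value. Derived quantities, including net glass mass, six oxide percentages, LOI, yield, the totals, are computed from the batch weights for 2000 pbw of glass in full precision exactly as printed in either problem or answer.
Target oxide masses per 2000 pbw glass melt:
  MgO: 3.430% × 2000 = 68.60 pbw
  Na2O: 3.008% × 2000 = 60.16 pbw
  B2O3: 12.64% × 2000 = 252.8 pbw
  CaO: 9.414% × 2000 = 188.3 pbw
  PbO: 63.62% × 2000 = 1272 pbw
  K2O: 7.890% × 2000 = 157.8 pbw
Sums-versus-targets review using the reported weights, against the basis in use (sums match the target masses up to rounding of the answer):
  MgO: 69.64·0.9850 = 68.60 pbw (target 68.60 pbw)
  Na2O: 194.9·0.3087 = 60.17 pbw (target 60.16 pbw)
  B2O3: 295.3·0.3998 + 194.9·0.6913 = 252.8 pbw (target 252.8 pbw)
  CaO: 295.3·0.2687 + 195.6·0.5568 = 188.3 pbw (target 188.3 pbw)
  PbO: 1303·0.9766 = 1273 pbw (target 1272 pbw)
  K2O: 231.0·0.6832 = 157.8 pbw (target 157.8 pbw)
Glass-mass sanity pass: total charge less LOI = 2000 pbw (per-oxide target masses sum to 2000 pbw; versus the stated basis of 2000 pbw — rounding explains the deltas).
Whole-batch sum: Σ batch = 2289 pbw; LOI loss = Σ batch·LOI = 289.3 pbw; glass ÷ batch gives a yield of 87.36%.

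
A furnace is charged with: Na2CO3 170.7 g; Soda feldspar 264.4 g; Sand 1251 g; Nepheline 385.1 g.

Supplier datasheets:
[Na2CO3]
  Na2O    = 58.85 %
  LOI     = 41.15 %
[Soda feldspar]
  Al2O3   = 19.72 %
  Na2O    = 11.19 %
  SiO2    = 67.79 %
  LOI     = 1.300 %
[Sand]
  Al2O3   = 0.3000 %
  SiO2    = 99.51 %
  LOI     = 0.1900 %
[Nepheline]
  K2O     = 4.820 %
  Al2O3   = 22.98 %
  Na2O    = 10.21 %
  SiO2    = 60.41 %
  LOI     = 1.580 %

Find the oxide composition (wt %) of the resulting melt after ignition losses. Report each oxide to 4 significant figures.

Glass mass = 1989 g (batch 2071 − LOI 82.14).
Composition: K2O 0.9332%, Al2O3 7.259%, Na2O 8.515%, SiO2 83.29%

Values along the way appear, rounded to four significant figures, in the printout — all internal work maintains exact precision throughout — each reported number receives exactly one rounding. All derived quantities, including the four compositions, the yield, LOI, net glass mass, totals, are recomputed from the weighed amounts for 1989 g of glass in full float precision, as given in question or answer.
Per-oxide mass from batch:
  K2O: 385.1·0.04820 = 18.56 g
  Al2O3: 264.4·0.1972 + 1251·0.003000 + 385.1·0.2298 = 144.4 g
  Na2O: 170.7·0.5885 + 264.4·0.1119 + 385.1·0.1021 = 169.4 g
  SiO2: 264.4·0.6779 + 1251·0.9951 + 385.1·0.6041 = 1657 g
LOI: 170.7·0.4115 + 264.4·0.01300 + 1251·0.001900 + 385.1·0.01580 = 82.14 g
Resulting glass, batch − LOI: 2071 − 82.14 = 1989 g (consistent with Σ oxide mass)
percent by weight: oxide/glass ×100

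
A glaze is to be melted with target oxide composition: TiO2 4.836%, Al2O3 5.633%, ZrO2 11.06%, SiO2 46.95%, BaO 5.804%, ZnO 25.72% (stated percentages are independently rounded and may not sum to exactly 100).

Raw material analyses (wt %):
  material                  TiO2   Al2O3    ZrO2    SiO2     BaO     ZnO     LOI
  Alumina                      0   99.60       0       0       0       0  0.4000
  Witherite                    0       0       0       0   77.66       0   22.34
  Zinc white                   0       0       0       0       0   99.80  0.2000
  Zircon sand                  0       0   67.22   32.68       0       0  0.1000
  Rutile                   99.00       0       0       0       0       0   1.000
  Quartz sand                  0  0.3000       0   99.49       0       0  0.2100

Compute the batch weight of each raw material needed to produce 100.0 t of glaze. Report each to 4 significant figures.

Batch per 100.0 t glaze:
  Alumina: 5.530 t
  Witherite: 7.474 t
  Zinc white: 25.77 t
  Zircon sand: 16.45 t
  Rutile: 4.885 t
  Quartz sand: 41.79 t
Total batch = 101.9 t; LOI loss = 1.896 t; yield = 98.14%

Mid-chain values are printed rounded to 4 significant digits in the printout. Every computation carries exact precision from first step to last — every reported value includes exactly one rounding. The derived quantities (the totals, six oxide percentages, glass mass, the yield, ignition loss) are computed starting from the weights for 100.0 t of glass at full float precision, exactly as shown in the problem or the answer.
Oxide mass targets, per 100.0 t glaze:
  TiO2: 4.836% × 100.0 = 4.836 t
  Al2O3: 5.633% × 100.0 = 5.633 t
  ZrO2: 11.06% × 100.0 = 11.06 t
  SiO2: 46.95% × 100.0 = 46.95 t
  BaO: 5.804% × 100.0 = 5.804 t
  ZnO: 25.72% × 100.0 = 25.72 t
Balance tally, oxide-wise, given the weights on record, against the basis in use (sums match the target masses inside rounding margins):
  TiO2: 4.885·0.9900 = 4.836 t (target 4.836 t)
  Al2O3: 5.530·0.9960 + 41.79·0.003000 = 5.633 t (target 5.633 t)
  ZrO2: 16.45·0.6722 = 11.06 t (target 11.06 t)
  SiO2: 16.45·0.3268 + 41.79·0.9949 = 46.95 t (target 46.95 t)
  BaO: 7.474·0.7766 = 5.804 t (target 5.804 t)
  ZnO: 25.77·0.9980 = 25.72 t (target 25.72 t)
Glass-mass closure: total batch − LOI = 100.0 t (targets for the oxides total 100.0 t; basis as stated: 100.0 t — differing by rounding only).
Adding the batch up: Σ batch = 101.9 t; ignition loss, Σ(batch × LOI) = 1.896 t; the yield ratio, glass ÷ batch: 98.14%.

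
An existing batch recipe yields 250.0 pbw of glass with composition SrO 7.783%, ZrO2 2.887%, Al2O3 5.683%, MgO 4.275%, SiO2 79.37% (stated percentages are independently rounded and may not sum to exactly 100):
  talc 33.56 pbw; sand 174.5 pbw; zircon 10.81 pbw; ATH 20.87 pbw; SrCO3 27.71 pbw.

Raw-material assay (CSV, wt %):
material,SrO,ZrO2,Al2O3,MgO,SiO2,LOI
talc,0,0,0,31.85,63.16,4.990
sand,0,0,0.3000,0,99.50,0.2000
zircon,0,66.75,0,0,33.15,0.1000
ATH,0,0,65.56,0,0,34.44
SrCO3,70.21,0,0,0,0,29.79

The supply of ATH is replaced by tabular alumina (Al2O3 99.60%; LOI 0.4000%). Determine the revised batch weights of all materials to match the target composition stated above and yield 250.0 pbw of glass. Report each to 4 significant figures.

Revised batch per 250.0 pbw glass:
  talc: 33.56 pbw
  sand: 174.5 pbw
  zircon: 10.81 pbw
  tabular alumina: 13.74 pbw
  SrCO3: 27.71 pbw
Total batch = 260.3 pbw; LOI loss = 10.34 pbw

Values along the way are shown rounded to 4 significant digits in the printout — the whole derivation carries full precision all the way through — each reported value takes a single rounding. All derived quantities (the totals, the five compositions, LOI, glass mass, the yield) are computed starting from the weights for 250.0 pbw of glass at full float precision, exactly as printed in the problem or answer text.
Per-oxide target masses for 250.0 pbw glass:
  SrO: 7.783% × 250.0 = 19.46 pbw
  ZrO2: 2.887% × 250.0 = 7.218 pbw
  Al2O3: 5.683% × 250.0 = 14.21 pbw
  MgO: 4.275% × 250.0 = 10.69 pbw
  SiO2: 79.37% × 250.0 = 198.4 pbw
Sums-versus-targets review given the weights on record, for the quoted basis mass (delivered sums recover each target within answer rounding):
  SrO: 27.71·0.7021 = 19.46 pbw (target 19.46 pbw)
  ZrO2: 10.81·0.6675 = 7.216 pbw (target 7.218 pbw)
  Al2O3: 174.5·0.003000 + 13.74·0.9960 = 14.21 pbw (target 14.21 pbw)
  MgO: 33.56·0.3185 = 10.69 pbw (target 10.69 pbw)
  SiO2: 33.56·0.6316 + 174.5·0.9950 + 10.81·0.3315 = 198.4 pbw (target 198.4 pbw)
Glass-mass bookkeeping: whole batch net of LOI = 250.0 pbw (per-oxide target masses sum to 250.0 pbw; the stated basis being 250.0 pbw — a pure rounding effect).
Summing the batch: Σ batch = 260.3 pbw; Σ batch·LOI gives LOI loss = 10.34 pbw; yield: glass divided by total = 96.03%.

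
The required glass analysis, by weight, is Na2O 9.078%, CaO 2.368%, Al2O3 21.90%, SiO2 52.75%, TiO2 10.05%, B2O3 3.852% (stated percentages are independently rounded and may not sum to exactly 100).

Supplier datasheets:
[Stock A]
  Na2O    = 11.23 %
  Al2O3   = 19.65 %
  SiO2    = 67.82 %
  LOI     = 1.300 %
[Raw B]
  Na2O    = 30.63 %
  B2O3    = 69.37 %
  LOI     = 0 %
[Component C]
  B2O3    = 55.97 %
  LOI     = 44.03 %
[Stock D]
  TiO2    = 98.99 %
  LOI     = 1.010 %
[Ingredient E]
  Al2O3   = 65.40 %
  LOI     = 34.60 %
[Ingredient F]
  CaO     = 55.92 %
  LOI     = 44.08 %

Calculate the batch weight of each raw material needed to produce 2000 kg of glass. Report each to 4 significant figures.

In-progress results are printed (rounded to four significant figures) in the working — all arithmetic runs at exact precision through every step. A single rounding completes every reported result. The derived quantities, which include the six compositions, net glass mass, ignition loss, totals, the yield, are computed in full precision, exactly as printed in problem or answer, using the weight values at 2000 kg of glass.
Target masses of each oxide per 2000 kg glass:
  Na2O: 9.078% × 2000 = 181.6 kg
  CaO: 2.368% × 2000 = 47.36 kg
  Al2O3: 21.90% × 2000 = 438.0 kg
  SiO2: 52.75% × 2000 = 1055 kg
  TiO2: 10.05% × 2000 = 201.0 kg
  B2O3: 3.852% × 2000 = 77.04 kg
Per-oxide balance check given the weights on record, per the basis as stated (sum by sum, the targets are met modulo rounding of the values):
  Na2O: 1556·0.1123 + 22.42·0.3063 = 181.6 kg (target 181.6 kg)
  CaO: 84.69·0.5592 = 47.36 kg (target 47.36 kg)
  Al2O3: 1556·0.1965 + 202.3·0.6540 = 438.1 kg (target 438.0 kg)
  SiO2: 1556·0.6782 = 1055 kg (target 1055 kg)
  TiO2: 203.1·0.9899 = 201.0 kg (target 201.0 kg)
  B2O3: 22.42·0.6937 + 109.9·0.5597 = 77.06 kg (target 77.04 kg)
Glass-mass bookkeeping: total charge less LOI = 2000 kg (per-oxide target masses sum to 2000 kg; versus the stated basis of 2000 kg — a pure rounding effect).
Adding the batch up: Σ batch = 2178 kg; loss to ignition Σ batch·LOI = 178.0 kg; the yield ratio, glass ÷ batch: 91.83%.

Batch per 2000 kg glass:
  Stock A: 1556 kg
  Raw B: 22.42 kg
  Component C: 109.9 kg
  Stock D: 203.1 kg
  Ingredient E: 202.3 kg
  Ingredient F: 84.69 kg
Total batch = 2178 kg; LOI loss = 178.0 kg; yield = 91.83%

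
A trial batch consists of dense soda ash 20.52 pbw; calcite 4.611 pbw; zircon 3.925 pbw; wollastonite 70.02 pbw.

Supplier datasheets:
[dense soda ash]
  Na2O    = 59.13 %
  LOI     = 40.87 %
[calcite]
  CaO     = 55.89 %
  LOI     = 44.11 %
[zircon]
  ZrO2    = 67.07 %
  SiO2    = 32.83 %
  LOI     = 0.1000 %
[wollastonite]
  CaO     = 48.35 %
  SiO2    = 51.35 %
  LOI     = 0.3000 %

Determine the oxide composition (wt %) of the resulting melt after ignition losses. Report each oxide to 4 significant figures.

The whole derivation maintains full precision at all times. Intermediates are shown rounded to four significant figures alongside each step; each reported number takes just one rounding — the derived quantities are carried in full float precision (yield, the totals, LOI, net glass mass, four oxide percentages) from the weighed amounts for 88.44 pbw of glass as written in the problem or the answer.
What the batch supplies per oxide:
  Na2O: 20.52·0.5913 = 12.13 pbw
  ZrO2: 3.925·0.6707 = 2.632 pbw
  CaO: 4.611·0.5589 + 70.02·0.4835 = 36.43 pbw
  SiO2: 3.925·0.3283 + 70.02·0.5135 = 37.24 pbw
LOI: 20.52·0.4087 + 4.611·0.4411 + 3.925·0.001000 + 70.02·0.003000 = 10.63 pbw
Glass = total batch minus LOI = 99.08 − 10.63 = 88.44 pbw (consistent with Σ oxide mass)
oxide / glass × 100 gives the wt %

Glass mass = 88.44 pbw (batch 99.08 − LOI 10.63).
Composition: Na2O 13.72%, ZrO2 2.977%, CaO 41.19%, SiO2 42.11%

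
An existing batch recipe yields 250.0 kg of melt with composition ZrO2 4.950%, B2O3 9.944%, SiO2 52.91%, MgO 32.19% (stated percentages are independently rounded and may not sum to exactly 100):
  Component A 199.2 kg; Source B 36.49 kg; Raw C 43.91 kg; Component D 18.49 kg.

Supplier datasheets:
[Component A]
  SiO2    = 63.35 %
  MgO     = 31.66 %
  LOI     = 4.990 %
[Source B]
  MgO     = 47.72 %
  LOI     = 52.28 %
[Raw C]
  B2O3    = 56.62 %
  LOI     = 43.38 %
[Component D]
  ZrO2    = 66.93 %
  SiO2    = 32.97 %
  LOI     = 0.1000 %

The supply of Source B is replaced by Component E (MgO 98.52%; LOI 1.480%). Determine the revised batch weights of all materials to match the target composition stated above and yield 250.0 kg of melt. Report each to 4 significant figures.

Working values appear (rounded to 4 significant digits) when written out — every computation runs at full precision at all times. Every reported value is rounded exactly once; derived quantities are computed in full float precision (yield, four oxide percentages, LOI, totals, net glass mass) using the weight values per 250.0 kg of glass precisely as stated by either problem or answer.
Per-oxide target masses for 250.0 kg melt:
  ZrO2: 4.950% × 250.0 = 12.38 kg
  B2O3: 9.944% × 250.0 = 24.86 kg
  SiO2: 52.91% × 250.0 = 132.3 kg
  MgO: 32.19% × 250.0 = 80.47 kg
Sums-versus-targets review with the batch weights as given, per the basis as stated (oxide sums agree with the targets within answer rounding):
  ZrO2: 18.49·0.6693 = 12.38 kg (target 12.38 kg)
  B2O3: 43.91·0.5662 = 24.86 kg (target 24.86 kg)
  SiO2: 199.2·0.6335 + 18.49·0.3297 = 132.3 kg (target 132.3 kg)
  MgO: 199.2·0.3166 + 17.68·0.9852 = 80.49 kg (target 80.47 kg)
Glass-mass closure: batch total minus LOI = 250.0 kg (per-oxide target masses sum to 250.0 kg; stated basis 250.0 kg — differing by rounding only).
Batch grand total — Σ batch = 279.3 kg; LOI removed, Σ of batch·LOI: 29.27 kg; yield: glass divided by total = 89.52%.

Revised batch per 250.0 kg melt:
  Component A: 199.2 kg
  Component E: 17.68 kg
  Raw C: 43.91 kg
  Component D: 18.49 kg
Total batch = 279.3 kg; LOI loss = 29.27 kg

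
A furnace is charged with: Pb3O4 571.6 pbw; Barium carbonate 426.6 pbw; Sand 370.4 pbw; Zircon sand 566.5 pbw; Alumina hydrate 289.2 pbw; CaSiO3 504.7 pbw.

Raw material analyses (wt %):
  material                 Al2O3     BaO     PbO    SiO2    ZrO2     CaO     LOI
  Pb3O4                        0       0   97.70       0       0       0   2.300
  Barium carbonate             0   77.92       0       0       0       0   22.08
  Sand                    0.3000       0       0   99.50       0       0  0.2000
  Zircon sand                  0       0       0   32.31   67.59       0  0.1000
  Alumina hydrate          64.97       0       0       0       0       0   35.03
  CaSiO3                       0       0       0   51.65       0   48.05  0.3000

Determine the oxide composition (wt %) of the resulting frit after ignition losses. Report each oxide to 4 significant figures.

Glass mass = 2518 pbw (batch 2729 − LOI 211.5).
Composition: Al2O3 7.508%, BaO 13.20%, PbO 22.18%, SiO2 32.26%, ZrO2 15.21%, CaO 9.633%

Intermediates appear with 4-significant-figure rounding as written. Each numeric step runs at full precision at all times — each reported number takes just one rounding. All derived quantities are recomputed starting from the weights per 2518 pbw of glass in full float precision (ignition loss, the totals, the yield, the six compositions, glass mass), as they appear in problem or answer.
Delivered oxide masses:
  Al2O3: 370.4·0.003000 + 289.2·0.6497 = 189.0 pbw
  BaO: 426.6·0.7792 = 332.4 pbw
  PbO: 571.6·0.9770 = 558.5 pbw
  SiO2: 370.4·0.9950 + 566.5·0.3231 + 504.7·0.5165 = 812.3 pbw
  ZrO2: 566.5·0.6759 = 382.9 pbw
  CaO: 504.7·0.4805 = 242.5 pbw
LOI: 571.6·0.02300 + 426.6·0.2208 + 370.4·0.002000 + 566.5·0.001000 + 289.2·0.3503 + 504.7·0.003000 = 211.5 pbw
Resulting glass, batch − LOI: 2729 − 211.5 = 2518 pbw (= the summed oxide contributions)
percent share: oxide ÷ glass, ×100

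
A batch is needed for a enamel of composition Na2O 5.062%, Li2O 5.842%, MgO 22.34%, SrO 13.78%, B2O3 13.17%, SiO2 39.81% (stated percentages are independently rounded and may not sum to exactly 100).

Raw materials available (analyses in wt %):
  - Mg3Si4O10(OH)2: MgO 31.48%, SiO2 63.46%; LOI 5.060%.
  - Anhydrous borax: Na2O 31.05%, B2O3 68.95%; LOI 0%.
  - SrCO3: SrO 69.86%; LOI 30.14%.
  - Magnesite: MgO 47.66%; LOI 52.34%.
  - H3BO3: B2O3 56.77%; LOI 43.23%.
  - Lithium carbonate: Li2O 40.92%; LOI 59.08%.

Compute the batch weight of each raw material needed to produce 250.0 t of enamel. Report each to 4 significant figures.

Mid-chain values appear, with 4-significant-figure rounding, as written; every computation maintains full float precision through every step — exactly one rounding goes into each reported result; derived quantities are computed using the weight values at 250.0 t of glass in exact precision (six oxide percentages, the totals, LOI, the yield, glass mass) precisely as stated by the problem or the answer.
Oxide mass targets, per 250.0 t enamel:
  Na2O: 5.062% × 250.0 = 12.66 t
  Li2O: 5.842% × 250.0 = 14.60 t
  MgO: 22.34% × 250.0 = 55.85 t
  SrO: 13.78% × 250.0 = 34.45 t
  B2O3: 13.17% × 250.0 = 32.92 t
  SiO2: 39.81% × 250.0 = 99.52 t
Verifying the oxide balance on the weights just shown, per the basis as stated (sums match the target masses up to rounding of the answer):
  Na2O: 40.76·0.3105 = 12.66 t (target 12.66 t)
  Li2O: 35.69·0.4092 = 14.60 t (target 14.60 t)
  MgO: 156.8·0.3148 + 13.60·0.4766 = 55.84 t (target 55.85 t)
  SrO: 49.31·0.6986 = 34.45 t (target 34.45 t)
  B2O3: 40.76·0.6895 + 8.496·0.5677 = 32.93 t (target 32.92 t)
  SiO2: 156.8·0.6346 = 99.51 t (target 99.52 t)
The glass-mass cross-check: total charge less LOI = 250.0 t (the targets, summed, come to 250.0 t; against the stated basis, 250.0 t — rounding explains the deltas).
Batch total: Σ batch = 304.7 t; LOI removed, Σ of batch·LOI: 54.67 t; yield, glass over the total, = 82.05%.

Batch per 250.0 t enamel:
  Mg3Si4O10(OH)2: 156.8 t
  Anhydrous borax: 40.76 t
  SrCO3: 49.31 t
  Magnesite: 13.60 t
  H3BO3: 8.496 t
  Lithium carbonate: 35.69 t
Total batch = 304.7 t; LOI loss = 54.67 t; yield = 82.05%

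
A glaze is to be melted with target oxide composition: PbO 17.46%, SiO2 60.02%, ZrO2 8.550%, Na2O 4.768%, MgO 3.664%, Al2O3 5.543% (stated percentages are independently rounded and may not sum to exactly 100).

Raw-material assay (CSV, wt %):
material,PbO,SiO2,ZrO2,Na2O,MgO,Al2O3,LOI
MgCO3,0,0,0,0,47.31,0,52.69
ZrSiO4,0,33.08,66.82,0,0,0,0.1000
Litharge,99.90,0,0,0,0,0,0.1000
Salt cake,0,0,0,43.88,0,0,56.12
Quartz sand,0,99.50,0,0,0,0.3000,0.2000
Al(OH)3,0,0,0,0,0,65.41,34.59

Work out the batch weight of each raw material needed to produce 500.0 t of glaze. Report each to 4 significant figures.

All internal work holds full precision through every step. In-progress results are displayed (rounded to 4 significant figures) between the steps — each reported result takes just one rounding — all derived quantities are computed from the weighed amounts for 500.0 t of glass in full precision (glass mass, LOI, the totals, yield, the six compositions) exactly as shown in problem or answer.
Oxide mass targets, per 500.0 t glaze:
  PbO: 17.46% × 500.0 = 87.30 t
  SiO2: 60.02% × 500.0 = 300.1 t
  ZrO2: 8.550% × 500.0 = 42.75 t
  Na2O: 4.768% × 500.0 = 23.84 t
  MgO: 3.664% × 500.0 = 18.32 t
  Al2O3: 5.543% × 500.0 = 27.72 t
Oxide-by-oxide audit with the batch weights as given, against the basis in use (each sum matches its target mass up to rounding of the answer):
  PbO: 87.39·0.9990 = 87.30 t (target 87.30 t)
  SiO2: 63.98·0.3308 + 280.3·0.9950 = 300.1 t (target 300.1 t)
  ZrO2: 63.98·0.6682 = 42.75 t (target 42.75 t)
  Na2O: 54.33·0.4388 = 23.84 t (target 23.84 t)
  MgO: 38.72·0.4731 = 18.32 t (target 18.32 t)
  Al2O3: 280.3·0.003000 + 41.09·0.6541 = 27.72 t (target 27.72 t)
Consistency of the glass mass: net batch after ignition = 500.0 t (summing oxide targets gives 500.0 t; the stated basis being 500.0 t — differing by rounding only).
Summing the batch: Σ batch = 565.8 t; the LOI term Σ batch·LOI equals 65.82 t; glass ÷ batch gives a yield of 88.37%.

Batch per 500.0 t glaze:
  MgCO3: 38.72 t
  ZrSiO4: 63.98 t
  Litharge: 87.39 t
  Salt cake: 54.33 t
  Quartz sand: 280.3 t
  Al(OH)3: 41.09 t
Total batch = 565.8 t; LOI loss = 65.82 t; yield = 88.37%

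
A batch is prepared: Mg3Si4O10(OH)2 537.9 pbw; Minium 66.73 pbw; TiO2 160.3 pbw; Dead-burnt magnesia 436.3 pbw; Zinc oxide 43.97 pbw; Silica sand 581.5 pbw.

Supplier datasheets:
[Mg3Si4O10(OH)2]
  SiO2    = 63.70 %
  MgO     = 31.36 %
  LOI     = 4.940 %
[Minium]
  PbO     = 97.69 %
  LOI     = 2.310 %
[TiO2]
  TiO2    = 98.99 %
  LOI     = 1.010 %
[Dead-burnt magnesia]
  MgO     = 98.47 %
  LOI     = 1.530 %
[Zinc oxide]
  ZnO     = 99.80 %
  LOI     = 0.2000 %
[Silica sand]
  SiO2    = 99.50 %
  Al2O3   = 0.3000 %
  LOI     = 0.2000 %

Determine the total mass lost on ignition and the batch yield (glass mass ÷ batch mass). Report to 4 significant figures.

LOI loss = 37.66 pbw; glass = 1789 pbw; yield = 97.94%

Working values appear, rounded to four significant digits, across the worked steps. Every computation holds exact precision through every step. Each reported result is rounded just once — derived quantities (six oxide percentages, the yield, LOI, glass mass, the totals) are rebuilt using the weight values per 1789 pbw of glass at exact precision exactly as printed in the question or the answer.
Ignition loss by material:
  Mg3Si4O10(OH)2: 537.9 × 0.04940 = 26.57 pbw
  Minium: 66.73 × 0.02310 = 1.541 pbw
  TiO2: 160.3 × 0.01010 = 1.619 pbw
  Dead-burnt magnesia: 436.3 × 0.01530 = 6.675 pbw
  Zinc oxide: 43.97 × 0.002000 = 0.08794 pbw
  Silica sand: 581.5 × 0.002000 = 1.163 pbw
Total LOI = 37.66 pbw
Glass = batch − LOI = 1827 − 37.66 = 1789 pbw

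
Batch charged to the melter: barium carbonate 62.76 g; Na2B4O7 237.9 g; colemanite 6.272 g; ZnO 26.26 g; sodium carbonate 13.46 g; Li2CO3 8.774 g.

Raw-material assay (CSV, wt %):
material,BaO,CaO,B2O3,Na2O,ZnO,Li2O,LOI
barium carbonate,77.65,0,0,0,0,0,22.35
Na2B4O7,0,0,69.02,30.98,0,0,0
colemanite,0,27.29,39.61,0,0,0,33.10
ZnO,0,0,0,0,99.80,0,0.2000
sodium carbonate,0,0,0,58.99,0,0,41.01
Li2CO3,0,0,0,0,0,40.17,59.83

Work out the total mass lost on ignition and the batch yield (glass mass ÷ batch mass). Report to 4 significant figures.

The intermediate values are printed with 4-significant-digit rounding on the page; each numeric step holds exact precision from start to finish — every reported value carries a single rounding; all derived quantities (ignition loss, net glass mass, the totals, yield, the six compositions) are rebuilt using the weight values at 328.5 g of glass in exact precision as set out in the problem or the answer.
LOI of each material in turn:
  barium carbonate: 62.76 × 0.2235 = 14.03 g
  Na2B4O7: 237.9 × 0 = 0 g
  colemanite: 6.272 × 0.3310 = 2.076 g
  ZnO: 26.26 × 0.002000 = 0.05252 g
  sodium carbonate: 13.46 × 0.4101 = 5.520 g
  Li2CO3: 8.774 × 0.5983 = 5.249 g
Total LOI = 26.92 g
Glass = batch − LOI = 355.4 − 26.92 = 328.5 g

LOI loss = 26.92 g; glass = 328.5 g; yield = 92.42%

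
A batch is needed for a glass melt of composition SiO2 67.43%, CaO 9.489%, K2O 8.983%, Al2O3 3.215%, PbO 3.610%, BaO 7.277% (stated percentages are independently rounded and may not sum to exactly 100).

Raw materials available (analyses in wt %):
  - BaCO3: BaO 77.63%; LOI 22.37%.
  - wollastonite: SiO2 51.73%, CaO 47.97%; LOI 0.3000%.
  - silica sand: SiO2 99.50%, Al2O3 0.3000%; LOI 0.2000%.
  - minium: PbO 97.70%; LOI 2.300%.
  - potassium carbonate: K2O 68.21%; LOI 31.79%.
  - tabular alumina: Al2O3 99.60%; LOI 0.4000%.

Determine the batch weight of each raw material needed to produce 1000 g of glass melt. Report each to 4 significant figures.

Batch per 1000 g glass melt:
  BaCO3: 93.74 g
  wollastonite: 197.8 g
  silica sand: 574.8 g
  minium: 36.95 g
  potassium carbonate: 131.7 g
  tabular alumina: 30.55 g
Total batch = 1066 g; LOI loss = 65.55 g; yield = 93.85%

Rounding to 4 significant digits applies to every intermediate as displayed. The whole derivation keeps full float precision in every operation. Every reported figure includes exactly one rounding. The derived quantities (LOI, the six compositions, the totals, net glass mass, the yield) are recomputed at full float precision from the batch weights on 1000 g of glass, precisely as stated by either problem or answer.
Target masses of each oxide per 1000 g glass melt:
  SiO2: 67.43% × 1000 = 674.3 g
  CaO: 9.489% × 1000 = 94.89 g
  K2O: 8.983% × 1000 = 89.83 g
  Al2O3: 3.215% × 1000 = 32.15 g
  PbO: 3.610% × 1000 = 36.10 g
  BaO: 7.277% × 1000 = 72.77 g
Oxide-by-oxide audit working from each reported weight, for the quoted basis mass (sum by sum, the targets are met within answer rounding):
  SiO2: 197.8·0.5173 + 574.8·0.9950 = 674.2 g (target 674.3 g)
  CaO: 197.8·0.4797 = 94.88 g (target 94.89 g)
  K2O: 131.7·0.6821 = 89.83 g (target 89.83 g)
  Al2O3: 574.8·0.003000 + 30.55·0.9960 = 32.15 g (target 32.15 g)
  PbO: 36.95·0.9770 = 36.10 g (target 36.10 g)
  BaO: 93.74·0.7763 = 72.77 g (target 72.77 g)
Glass-mass bookkeeping: batch total minus LOI = 1000 g (the Σ of target masses is 1000 g; basis as stated: 1000 g — rounding explains the deltas).
Batch grand total — Σ batch = 1066 g; loss to ignition Σ batch·LOI = 65.55 g; yield: glass divided by total = 93.85%.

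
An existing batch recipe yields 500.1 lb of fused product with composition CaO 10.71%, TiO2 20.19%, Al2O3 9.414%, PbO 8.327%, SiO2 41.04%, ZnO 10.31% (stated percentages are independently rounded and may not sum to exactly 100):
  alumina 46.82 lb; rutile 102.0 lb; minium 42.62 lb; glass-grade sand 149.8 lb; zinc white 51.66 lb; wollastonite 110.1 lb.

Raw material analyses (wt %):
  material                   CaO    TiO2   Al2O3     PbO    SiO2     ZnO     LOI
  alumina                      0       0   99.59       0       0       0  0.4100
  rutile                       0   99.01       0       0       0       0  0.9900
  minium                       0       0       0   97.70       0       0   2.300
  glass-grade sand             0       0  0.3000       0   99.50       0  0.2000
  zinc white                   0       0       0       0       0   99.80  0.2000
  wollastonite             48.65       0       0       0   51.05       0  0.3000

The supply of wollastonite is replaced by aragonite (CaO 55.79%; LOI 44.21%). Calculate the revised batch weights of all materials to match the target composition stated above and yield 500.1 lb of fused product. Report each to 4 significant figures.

The whole derivation keeps full precision from start to finish. Values along the way are displayed rounded off to 4 significant digits within the worked lines — each reported result sees exactly one rounding. All derived quantities (totals, the yield, ignition loss, net glass mass, the six compositions) are computed at exact precision from the batch weights at 500.1 lb of glass exactly as shown in question or answer.
Oxide mass targets, per 500.1 lb fused product:
  CaO: 10.71% × 500.1 = 53.56 lb
  TiO2: 20.19% × 500.1 = 101.0 lb
  Al2O3: 9.414% × 500.1 = 47.08 lb
  PbO: 8.327% × 500.1 = 41.64 lb
  SiO2: 41.04% × 500.1 = 205.2 lb
  ZnO: 10.31% × 500.1 = 51.56 lb
A balance pass over the oxides, applying the batch weights above, versus the basis set out (each sum matches its target mass once rounding is allowed for):
  CaO: 96.00·0.5579 = 53.56 lb (target 53.56 lb)
  TiO2: 102.0·0.9901 = 101.0 lb (target 101.0 lb)
  Al2O3: 46.65·0.9959 + 206.3·0.003000 = 47.08 lb (target 47.08 lb)
  PbO: 42.62·0.9770 = 41.64 lb (target 41.64 lb)
  SiO2: 206.3·0.9950 = 205.3 lb (target 205.2 lb)
  ZnO: 51.66·0.9980 = 51.56 lb (target 51.56 lb)
Glass mass check: total charge less LOI = 500.1 lb (oxide target masses add up to 500.1 lb; against the stated basis, 500.1 lb — gaps are rounding artifacts).
Summing the batch: Σ batch = 545.2 lb; Σ batch·LOI gives LOI loss = 45.14 lb; yield: glass divided by total = 91.72%.

Revised batch per 500.1 lb fused product:
  alumina: 46.65 lb
  rutile: 102.0 lb
  minium: 42.62 lb
  glass-grade sand: 206.3 lb
  zinc white: 51.66 lb
  aragonite: 96.00 lb
Total batch = 545.2 lb; LOI loss = 45.14 lb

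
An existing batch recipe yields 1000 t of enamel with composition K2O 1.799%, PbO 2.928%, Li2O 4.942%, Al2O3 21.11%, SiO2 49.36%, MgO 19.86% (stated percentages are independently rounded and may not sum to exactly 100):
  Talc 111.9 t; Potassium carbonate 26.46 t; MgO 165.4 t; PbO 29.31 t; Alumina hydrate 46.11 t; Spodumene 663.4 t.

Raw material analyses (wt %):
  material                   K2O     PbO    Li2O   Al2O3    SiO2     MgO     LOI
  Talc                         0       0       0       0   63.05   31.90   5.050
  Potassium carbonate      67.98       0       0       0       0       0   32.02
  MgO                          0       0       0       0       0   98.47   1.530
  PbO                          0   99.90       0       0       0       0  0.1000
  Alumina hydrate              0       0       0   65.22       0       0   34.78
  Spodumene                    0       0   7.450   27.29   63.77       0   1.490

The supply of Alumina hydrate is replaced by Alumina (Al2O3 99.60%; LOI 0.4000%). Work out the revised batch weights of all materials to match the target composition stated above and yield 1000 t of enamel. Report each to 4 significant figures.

Revised batch per 1000 t enamel:
  Talc: 111.9 t
  Potassium carbonate: 26.46 t
  MgO: 165.4 t
  PbO: 29.31 t
  Alumina: 30.19 t
  Spodumene: 663.4 t
Total batch = 1027 t; LOI loss = 26.69 t

All internal work carries full float precision from start to finish. In-progress results are printed rounded off to 4 significant figures when written out. Exactly one rounding is applied to every reported value; the derived quantities (LOI, yield, the totals, glass mass, the six compositions) are computed at full precision from the batch weights per 1000 t of glass, as they appear in question or answer.
The oxide mass targets at 1000 t enamel:
  K2O: 1.799% × 1000 = 17.99 t
  PbO: 2.928% × 1000 = 29.28 t
  Li2O: 4.942% × 1000 = 49.42 t
  Al2O3: 21.11% × 1000 = 211.1 t
  SiO2: 49.36% × 1000 = 493.6 t
  MgO: 19.86% × 1000 = 198.6 t
Mass-balance tally per oxide working from each reported weight, against the basis in use (summed amounts equal target values given rounding of the digits):
  K2O: 26.46·0.6798 = 17.99 t (target 17.99 t)
  PbO: 29.31·0.9990 = 29.28 t (target 29.28 t)
  Li2O: 663.4·0.07450 = 49.42 t (target 49.42 t)
  Al2O3: 30.19·0.9960 + 663.4·0.2729 = 211.1 t (target 211.1 t)
  SiO2: 111.9·0.6305 + 663.4·0.6377 = 493.6 t (target 493.6 t)
  MgO: 111.9·0.3190 + 165.4·0.9847 = 198.6 t (target 198.6 t)
Auditing the glass mass value: whole batch net of LOI = 1000 t (per-oxide target masses sum to 1000 t; basis as stated: 1000 t — a pure rounding effect).
Adding the batch up: Σ batch = 1027 t; LOI removed, Σ of batch·LOI: 26.69 t; yield = glass ÷ total batch = 97.40%.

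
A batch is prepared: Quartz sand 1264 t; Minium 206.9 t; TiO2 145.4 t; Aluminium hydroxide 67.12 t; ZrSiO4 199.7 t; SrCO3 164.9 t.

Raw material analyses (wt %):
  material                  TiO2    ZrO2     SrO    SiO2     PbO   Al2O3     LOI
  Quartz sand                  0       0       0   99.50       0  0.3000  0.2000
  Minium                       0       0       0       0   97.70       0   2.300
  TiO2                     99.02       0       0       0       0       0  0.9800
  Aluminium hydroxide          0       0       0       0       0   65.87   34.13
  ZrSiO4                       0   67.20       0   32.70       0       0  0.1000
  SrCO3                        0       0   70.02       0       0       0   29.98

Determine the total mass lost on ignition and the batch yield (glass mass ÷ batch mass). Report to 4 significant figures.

Every computation carries exact precision in every operation — the intermediate values are shown rounded to 4 significant figures on the page; each reported result is rounded a single time. Derived quantities (the six compositions, glass mass, totals, yield, LOI) are computed in full float precision from the batch weights for 1967 t of glass precisely as stated by the question or the answer.
Ignition loss by material:
  Quartz sand: 1264 × 0.002000 = 2.528 t
  Minium: 206.9 × 0.02300 = 4.759 t
  TiO2: 145.4 × 0.009800 = 1.425 t
  Aluminium hydroxide: 67.12 × 0.3413 = 22.91 t
  ZrSiO4: 199.7 × 0.001000 = 0.1997 t
  SrCO3: 164.9 × 0.2998 = 49.44 t
Total LOI = 81.26 t
Glass = batch − LOI = 2048 − 81.26 = 1967 t

LOI loss = 81.26 t; glass = 1967 t; yield = 96.03%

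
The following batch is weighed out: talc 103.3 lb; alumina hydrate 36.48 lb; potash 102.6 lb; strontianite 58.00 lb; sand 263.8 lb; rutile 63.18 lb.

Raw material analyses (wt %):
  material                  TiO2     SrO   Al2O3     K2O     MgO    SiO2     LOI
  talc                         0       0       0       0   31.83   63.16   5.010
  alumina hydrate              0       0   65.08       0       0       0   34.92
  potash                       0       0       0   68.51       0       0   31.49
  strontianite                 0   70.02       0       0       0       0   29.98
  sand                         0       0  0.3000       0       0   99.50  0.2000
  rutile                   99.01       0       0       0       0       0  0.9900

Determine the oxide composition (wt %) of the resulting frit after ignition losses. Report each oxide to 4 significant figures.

All arithmetic carries exact precision at each step — the intermediate values are printed, with 4-significant-figure rounding, on the page — each reported value carries a single rounding. Derived quantities (LOI, net glass mass, the totals, yield, the six compositions) are rebuilt in full precision using the weight values for 558.6 lb of glass, as they appear in the problem or the answer.
Delivered oxide masses:
  TiO2: 63.18·0.9901 = 62.55 lb
  SrO: 58.00·0.7002 = 40.61 lb
  Al2O3: 36.48·0.6508 + 263.8·0.003000 = 24.53 lb
  K2O: 102.6·0.6851 = 70.29 lb
  MgO: 103.3·0.3183 = 32.88 lb
  SiO2: 103.3·0.6316 + 263.8·0.9950 = 327.7 lb
LOI: 103.3·0.05010 + 36.48·0.3492 + 102.6·0.3149 + 58.00·0.2998 + 263.8·0.002000 + 63.18·0.009900 = 68.76 lb
The glass mass, total less LOI, = 627.4 − 68.76 = 558.6 lb (= the summed oxide contributions)
each oxide over glass, ×100, is wt %

Glass mass = 558.6 lb (batch 627.4 − LOI 68.76).
Composition: TiO2 11.20%, SrO 7.270%, Al2O3 4.392%, K2O 12.58%, MgO 5.886%, SiO2 58.67%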